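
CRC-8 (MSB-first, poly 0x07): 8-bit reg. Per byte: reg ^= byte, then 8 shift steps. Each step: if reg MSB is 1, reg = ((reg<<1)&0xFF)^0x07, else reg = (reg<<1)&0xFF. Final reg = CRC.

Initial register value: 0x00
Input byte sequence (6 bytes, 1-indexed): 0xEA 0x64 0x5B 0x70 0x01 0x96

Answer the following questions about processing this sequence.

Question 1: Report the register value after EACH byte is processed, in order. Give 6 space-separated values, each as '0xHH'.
0x98 0xFA 0x6E 0x5A 0x86 0x70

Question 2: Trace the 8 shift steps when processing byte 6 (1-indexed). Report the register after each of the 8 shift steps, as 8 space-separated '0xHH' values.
After byte 1 (0xEA): reg=0x98
After byte 2 (0x64): reg=0xFA
After byte 3 (0x5B): reg=0x6E
After byte 4 (0x70): reg=0x5A
After byte 5 (0x01): reg=0x86
Register before byte 6: 0x86
After XOR with byte 0x96: 0x10

Answer: 0x20 0x40 0x80 0x07 0x0E 0x1C 0x38 0x70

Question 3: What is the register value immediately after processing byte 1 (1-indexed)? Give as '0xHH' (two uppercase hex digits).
After byte 1 (0xEA): reg=0x98

Answer: 0x98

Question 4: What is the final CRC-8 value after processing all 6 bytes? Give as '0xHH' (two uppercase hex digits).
After byte 1 (0xEA): reg=0x98
After byte 2 (0x64): reg=0xFA
After byte 3 (0x5B): reg=0x6E
After byte 4 (0x70): reg=0x5A
After byte 5 (0x01): reg=0x86
After byte 6 (0x96): reg=0x70

Answer: 0x70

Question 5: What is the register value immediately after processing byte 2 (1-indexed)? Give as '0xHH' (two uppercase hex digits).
After byte 1 (0xEA): reg=0x98
After byte 2 (0x64): reg=0xFA

Answer: 0xFA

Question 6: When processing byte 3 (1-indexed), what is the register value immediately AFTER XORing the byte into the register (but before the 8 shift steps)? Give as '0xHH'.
Register before byte 3: 0xFA
Byte 3: 0x5B
0xFA XOR 0x5B = 0xA1

Answer: 0xA1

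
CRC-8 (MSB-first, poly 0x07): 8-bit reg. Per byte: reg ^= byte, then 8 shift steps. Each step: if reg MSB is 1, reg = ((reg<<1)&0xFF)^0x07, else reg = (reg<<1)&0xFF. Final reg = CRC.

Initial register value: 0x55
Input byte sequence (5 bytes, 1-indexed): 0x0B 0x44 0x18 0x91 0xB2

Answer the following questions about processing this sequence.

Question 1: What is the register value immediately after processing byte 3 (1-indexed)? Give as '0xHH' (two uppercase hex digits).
Answer: 0x4F

Derivation:
After byte 1 (0x0B): reg=0x9D
After byte 2 (0x44): reg=0x01
After byte 3 (0x18): reg=0x4F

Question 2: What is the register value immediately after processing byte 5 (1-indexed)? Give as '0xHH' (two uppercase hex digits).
Answer: 0x7B

Derivation:
After byte 1 (0x0B): reg=0x9D
After byte 2 (0x44): reg=0x01
After byte 3 (0x18): reg=0x4F
After byte 4 (0x91): reg=0x14
After byte 5 (0xB2): reg=0x7B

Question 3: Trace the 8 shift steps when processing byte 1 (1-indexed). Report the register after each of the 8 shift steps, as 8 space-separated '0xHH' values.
Register before byte 1: 0x55
After XOR with byte 0x0B: 0x5E

Answer: 0xBC 0x7F 0xFE 0xFB 0xF1 0xE5 0xCD 0x9D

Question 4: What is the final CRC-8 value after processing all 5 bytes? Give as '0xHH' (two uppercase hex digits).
After byte 1 (0x0B): reg=0x9D
After byte 2 (0x44): reg=0x01
After byte 3 (0x18): reg=0x4F
After byte 4 (0x91): reg=0x14
After byte 5 (0xB2): reg=0x7B

Answer: 0x7B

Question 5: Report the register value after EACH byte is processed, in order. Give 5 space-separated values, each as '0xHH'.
0x9D 0x01 0x4F 0x14 0x7B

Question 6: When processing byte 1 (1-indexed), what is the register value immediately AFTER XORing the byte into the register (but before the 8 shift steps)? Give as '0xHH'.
Answer: 0x5E

Derivation:
Register before byte 1: 0x55
Byte 1: 0x0B
0x55 XOR 0x0B = 0x5E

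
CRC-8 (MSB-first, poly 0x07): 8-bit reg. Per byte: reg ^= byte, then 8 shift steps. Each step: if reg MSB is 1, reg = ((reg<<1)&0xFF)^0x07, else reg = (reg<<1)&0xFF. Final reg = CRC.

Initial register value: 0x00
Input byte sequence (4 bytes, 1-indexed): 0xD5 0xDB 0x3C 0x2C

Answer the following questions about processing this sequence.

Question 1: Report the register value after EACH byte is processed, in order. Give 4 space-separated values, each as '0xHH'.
0x25 0xF4 0x76 0x81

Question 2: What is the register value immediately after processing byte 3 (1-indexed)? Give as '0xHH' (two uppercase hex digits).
Answer: 0x76

Derivation:
After byte 1 (0xD5): reg=0x25
After byte 2 (0xDB): reg=0xF4
After byte 3 (0x3C): reg=0x76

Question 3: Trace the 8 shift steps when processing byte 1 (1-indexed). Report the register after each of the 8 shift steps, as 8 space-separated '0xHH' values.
Answer: 0xAD 0x5D 0xBA 0x73 0xE6 0xCB 0x91 0x25

Derivation:
Register before byte 1: 0x00
After XOR with byte 0xD5: 0xD5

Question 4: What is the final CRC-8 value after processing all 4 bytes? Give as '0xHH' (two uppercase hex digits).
After byte 1 (0xD5): reg=0x25
After byte 2 (0xDB): reg=0xF4
After byte 3 (0x3C): reg=0x76
After byte 4 (0x2C): reg=0x81

Answer: 0x81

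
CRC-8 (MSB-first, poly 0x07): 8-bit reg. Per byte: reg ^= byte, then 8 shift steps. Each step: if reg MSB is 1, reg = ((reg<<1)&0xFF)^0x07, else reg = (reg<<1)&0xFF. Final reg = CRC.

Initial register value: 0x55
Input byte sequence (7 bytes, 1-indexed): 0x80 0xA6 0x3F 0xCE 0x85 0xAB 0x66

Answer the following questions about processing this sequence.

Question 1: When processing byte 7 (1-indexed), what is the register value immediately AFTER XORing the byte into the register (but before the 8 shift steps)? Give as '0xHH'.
Register before byte 7: 0x44
Byte 7: 0x66
0x44 XOR 0x66 = 0x22

Answer: 0x22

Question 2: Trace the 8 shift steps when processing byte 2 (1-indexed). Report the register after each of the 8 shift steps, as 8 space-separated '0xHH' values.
After byte 1 (0x80): reg=0x25
Register before byte 2: 0x25
After XOR with byte 0xA6: 0x83

Answer: 0x01 0x02 0x04 0x08 0x10 0x20 0x40 0x80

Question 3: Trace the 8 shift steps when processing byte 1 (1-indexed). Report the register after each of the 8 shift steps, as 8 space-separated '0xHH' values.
Register before byte 1: 0x55
After XOR with byte 0x80: 0xD5

Answer: 0xAD 0x5D 0xBA 0x73 0xE6 0xCB 0x91 0x25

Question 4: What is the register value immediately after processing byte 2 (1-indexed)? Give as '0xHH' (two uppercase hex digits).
Answer: 0x80

Derivation:
After byte 1 (0x80): reg=0x25
After byte 2 (0xA6): reg=0x80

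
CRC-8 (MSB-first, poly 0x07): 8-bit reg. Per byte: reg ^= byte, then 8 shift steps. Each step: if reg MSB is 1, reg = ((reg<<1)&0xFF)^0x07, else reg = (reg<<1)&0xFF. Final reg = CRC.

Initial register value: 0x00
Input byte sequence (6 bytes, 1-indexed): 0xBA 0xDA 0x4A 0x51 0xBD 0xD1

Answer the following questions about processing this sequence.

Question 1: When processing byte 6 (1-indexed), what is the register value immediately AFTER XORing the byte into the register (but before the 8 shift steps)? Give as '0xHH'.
Answer: 0xBE

Derivation:
Register before byte 6: 0x6F
Byte 6: 0xD1
0x6F XOR 0xD1 = 0xBE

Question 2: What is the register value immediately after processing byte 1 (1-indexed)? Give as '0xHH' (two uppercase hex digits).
Answer: 0x2F

Derivation:
After byte 1 (0xBA): reg=0x2F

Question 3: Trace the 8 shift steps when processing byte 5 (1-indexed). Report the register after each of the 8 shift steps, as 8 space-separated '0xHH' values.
After byte 1 (0xBA): reg=0x2F
After byte 2 (0xDA): reg=0xC5
After byte 3 (0x4A): reg=0xA4
After byte 4 (0x51): reg=0xC5
Register before byte 5: 0xC5
After XOR with byte 0xBD: 0x78

Answer: 0xF0 0xE7 0xC9 0x95 0x2D 0x5A 0xB4 0x6F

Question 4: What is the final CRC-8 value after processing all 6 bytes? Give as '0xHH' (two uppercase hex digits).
Answer: 0x33

Derivation:
After byte 1 (0xBA): reg=0x2F
After byte 2 (0xDA): reg=0xC5
After byte 3 (0x4A): reg=0xA4
After byte 4 (0x51): reg=0xC5
After byte 5 (0xBD): reg=0x6F
After byte 6 (0xD1): reg=0x33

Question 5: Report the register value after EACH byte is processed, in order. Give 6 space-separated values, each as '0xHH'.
0x2F 0xC5 0xA4 0xC5 0x6F 0x33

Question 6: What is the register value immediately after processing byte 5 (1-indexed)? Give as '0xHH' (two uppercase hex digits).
After byte 1 (0xBA): reg=0x2F
After byte 2 (0xDA): reg=0xC5
After byte 3 (0x4A): reg=0xA4
After byte 4 (0x51): reg=0xC5
After byte 5 (0xBD): reg=0x6F

Answer: 0x6F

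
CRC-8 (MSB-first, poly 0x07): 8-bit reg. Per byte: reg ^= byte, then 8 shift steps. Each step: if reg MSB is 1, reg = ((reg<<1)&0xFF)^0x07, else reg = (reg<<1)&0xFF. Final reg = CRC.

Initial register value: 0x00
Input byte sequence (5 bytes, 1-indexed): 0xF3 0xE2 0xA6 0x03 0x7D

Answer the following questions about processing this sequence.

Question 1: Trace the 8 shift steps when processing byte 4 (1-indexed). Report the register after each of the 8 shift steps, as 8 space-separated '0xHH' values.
After byte 1 (0xF3): reg=0xD7
After byte 2 (0xE2): reg=0x8B
After byte 3 (0xA6): reg=0xC3
Register before byte 4: 0xC3
After XOR with byte 0x03: 0xC0

Answer: 0x87 0x09 0x12 0x24 0x48 0x90 0x27 0x4E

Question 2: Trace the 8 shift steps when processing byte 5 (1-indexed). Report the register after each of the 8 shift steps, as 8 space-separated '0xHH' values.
After byte 1 (0xF3): reg=0xD7
After byte 2 (0xE2): reg=0x8B
After byte 3 (0xA6): reg=0xC3
After byte 4 (0x03): reg=0x4E
Register before byte 5: 0x4E
After XOR with byte 0x7D: 0x33

Answer: 0x66 0xCC 0x9F 0x39 0x72 0xE4 0xCF 0x99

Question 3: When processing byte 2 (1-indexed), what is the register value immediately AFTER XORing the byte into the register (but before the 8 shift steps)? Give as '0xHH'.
Answer: 0x35

Derivation:
Register before byte 2: 0xD7
Byte 2: 0xE2
0xD7 XOR 0xE2 = 0x35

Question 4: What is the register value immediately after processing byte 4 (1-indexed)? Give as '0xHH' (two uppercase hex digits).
Answer: 0x4E

Derivation:
After byte 1 (0xF3): reg=0xD7
After byte 2 (0xE2): reg=0x8B
After byte 3 (0xA6): reg=0xC3
After byte 4 (0x03): reg=0x4E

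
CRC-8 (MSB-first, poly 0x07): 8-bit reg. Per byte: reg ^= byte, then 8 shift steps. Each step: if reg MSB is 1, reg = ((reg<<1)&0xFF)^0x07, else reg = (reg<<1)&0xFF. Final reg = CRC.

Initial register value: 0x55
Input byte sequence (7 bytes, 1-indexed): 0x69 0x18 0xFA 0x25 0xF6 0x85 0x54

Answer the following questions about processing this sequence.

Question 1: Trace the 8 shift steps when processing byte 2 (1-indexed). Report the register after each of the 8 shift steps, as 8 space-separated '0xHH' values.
After byte 1 (0x69): reg=0xB4
Register before byte 2: 0xB4
After XOR with byte 0x18: 0xAC

Answer: 0x5F 0xBE 0x7B 0xF6 0xEB 0xD1 0xA5 0x4D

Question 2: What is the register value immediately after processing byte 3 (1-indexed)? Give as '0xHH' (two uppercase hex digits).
Answer: 0x0C

Derivation:
After byte 1 (0x69): reg=0xB4
After byte 2 (0x18): reg=0x4D
After byte 3 (0xFA): reg=0x0C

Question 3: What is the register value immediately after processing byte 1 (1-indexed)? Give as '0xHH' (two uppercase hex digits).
Answer: 0xB4

Derivation:
After byte 1 (0x69): reg=0xB4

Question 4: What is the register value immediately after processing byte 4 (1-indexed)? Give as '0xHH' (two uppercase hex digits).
After byte 1 (0x69): reg=0xB4
After byte 2 (0x18): reg=0x4D
After byte 3 (0xFA): reg=0x0C
After byte 4 (0x25): reg=0xDF

Answer: 0xDF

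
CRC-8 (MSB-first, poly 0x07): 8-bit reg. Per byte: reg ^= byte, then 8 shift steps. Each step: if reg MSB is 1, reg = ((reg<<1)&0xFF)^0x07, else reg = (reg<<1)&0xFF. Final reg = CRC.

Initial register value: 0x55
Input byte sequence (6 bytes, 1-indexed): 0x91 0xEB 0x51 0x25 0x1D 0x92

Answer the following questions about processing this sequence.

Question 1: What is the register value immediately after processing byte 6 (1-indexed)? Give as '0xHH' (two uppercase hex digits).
Answer: 0x9A

Derivation:
After byte 1 (0x91): reg=0x52
After byte 2 (0xEB): reg=0x26
After byte 3 (0x51): reg=0x42
After byte 4 (0x25): reg=0x32
After byte 5 (0x1D): reg=0xCD
After byte 6 (0x92): reg=0x9A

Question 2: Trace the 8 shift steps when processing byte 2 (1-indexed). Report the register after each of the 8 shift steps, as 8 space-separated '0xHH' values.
Answer: 0x75 0xEA 0xD3 0xA1 0x45 0x8A 0x13 0x26

Derivation:
After byte 1 (0x91): reg=0x52
Register before byte 2: 0x52
After XOR with byte 0xEB: 0xB9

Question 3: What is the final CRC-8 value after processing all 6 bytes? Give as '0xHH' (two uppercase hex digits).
Answer: 0x9A

Derivation:
After byte 1 (0x91): reg=0x52
After byte 2 (0xEB): reg=0x26
After byte 3 (0x51): reg=0x42
After byte 4 (0x25): reg=0x32
After byte 5 (0x1D): reg=0xCD
After byte 6 (0x92): reg=0x9A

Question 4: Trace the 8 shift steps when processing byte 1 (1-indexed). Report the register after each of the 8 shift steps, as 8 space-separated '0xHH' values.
Register before byte 1: 0x55
After XOR with byte 0x91: 0xC4

Answer: 0x8F 0x19 0x32 0x64 0xC8 0x97 0x29 0x52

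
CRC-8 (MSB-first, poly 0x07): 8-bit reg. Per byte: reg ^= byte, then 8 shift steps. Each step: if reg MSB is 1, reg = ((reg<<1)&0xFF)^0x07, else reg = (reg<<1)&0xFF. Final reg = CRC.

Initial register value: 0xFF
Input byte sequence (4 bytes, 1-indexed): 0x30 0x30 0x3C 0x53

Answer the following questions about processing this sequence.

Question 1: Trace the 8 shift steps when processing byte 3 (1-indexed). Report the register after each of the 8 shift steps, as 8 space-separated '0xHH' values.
After byte 1 (0x30): reg=0x63
After byte 2 (0x30): reg=0xBE
Register before byte 3: 0xBE
After XOR with byte 0x3C: 0x82

Answer: 0x03 0x06 0x0C 0x18 0x30 0x60 0xC0 0x87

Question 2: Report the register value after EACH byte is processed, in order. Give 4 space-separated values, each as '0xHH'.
0x63 0xBE 0x87 0x22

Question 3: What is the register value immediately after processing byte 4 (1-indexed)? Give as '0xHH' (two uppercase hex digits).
After byte 1 (0x30): reg=0x63
After byte 2 (0x30): reg=0xBE
After byte 3 (0x3C): reg=0x87
After byte 4 (0x53): reg=0x22

Answer: 0x22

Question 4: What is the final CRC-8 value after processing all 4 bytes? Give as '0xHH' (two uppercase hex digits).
Answer: 0x22

Derivation:
After byte 1 (0x30): reg=0x63
After byte 2 (0x30): reg=0xBE
After byte 3 (0x3C): reg=0x87
After byte 4 (0x53): reg=0x22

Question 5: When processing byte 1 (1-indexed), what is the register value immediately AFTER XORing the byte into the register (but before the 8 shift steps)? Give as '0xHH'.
Register before byte 1: 0xFF
Byte 1: 0x30
0xFF XOR 0x30 = 0xCF

Answer: 0xCF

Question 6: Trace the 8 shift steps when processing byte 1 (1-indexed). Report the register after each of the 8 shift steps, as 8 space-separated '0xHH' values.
Answer: 0x99 0x35 0x6A 0xD4 0xAF 0x59 0xB2 0x63

Derivation:
Register before byte 1: 0xFF
After XOR with byte 0x30: 0xCF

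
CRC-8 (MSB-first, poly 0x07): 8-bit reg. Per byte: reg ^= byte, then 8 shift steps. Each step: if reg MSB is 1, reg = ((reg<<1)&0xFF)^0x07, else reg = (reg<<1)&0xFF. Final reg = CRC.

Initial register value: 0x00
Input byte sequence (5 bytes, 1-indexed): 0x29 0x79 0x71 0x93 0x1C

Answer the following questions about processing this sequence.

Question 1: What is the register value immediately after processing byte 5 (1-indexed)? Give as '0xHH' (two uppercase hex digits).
Answer: 0x0D

Derivation:
After byte 1 (0x29): reg=0xDF
After byte 2 (0x79): reg=0x7B
After byte 3 (0x71): reg=0x36
After byte 4 (0x93): reg=0x72
After byte 5 (0x1C): reg=0x0D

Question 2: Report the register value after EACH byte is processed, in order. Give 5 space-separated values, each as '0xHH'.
0xDF 0x7B 0x36 0x72 0x0D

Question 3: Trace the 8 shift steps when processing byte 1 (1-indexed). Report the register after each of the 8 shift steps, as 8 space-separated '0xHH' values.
Answer: 0x52 0xA4 0x4F 0x9E 0x3B 0x76 0xEC 0xDF

Derivation:
Register before byte 1: 0x00
After XOR with byte 0x29: 0x29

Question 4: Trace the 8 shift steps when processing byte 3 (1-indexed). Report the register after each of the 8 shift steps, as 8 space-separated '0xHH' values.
Answer: 0x14 0x28 0x50 0xA0 0x47 0x8E 0x1B 0x36

Derivation:
After byte 1 (0x29): reg=0xDF
After byte 2 (0x79): reg=0x7B
Register before byte 3: 0x7B
After XOR with byte 0x71: 0x0A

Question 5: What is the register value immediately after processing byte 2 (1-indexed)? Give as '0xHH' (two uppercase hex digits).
Answer: 0x7B

Derivation:
After byte 1 (0x29): reg=0xDF
After byte 2 (0x79): reg=0x7B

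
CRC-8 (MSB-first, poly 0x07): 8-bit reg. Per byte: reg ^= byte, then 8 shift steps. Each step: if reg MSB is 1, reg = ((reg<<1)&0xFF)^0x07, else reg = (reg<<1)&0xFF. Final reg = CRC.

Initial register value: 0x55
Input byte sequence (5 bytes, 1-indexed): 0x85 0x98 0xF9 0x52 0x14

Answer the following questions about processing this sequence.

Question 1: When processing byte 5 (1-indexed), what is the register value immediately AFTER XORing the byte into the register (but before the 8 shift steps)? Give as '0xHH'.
Register before byte 5: 0x25
Byte 5: 0x14
0x25 XOR 0x14 = 0x31

Answer: 0x31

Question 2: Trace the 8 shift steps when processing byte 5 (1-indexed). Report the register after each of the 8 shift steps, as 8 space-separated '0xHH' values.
After byte 1 (0x85): reg=0x3E
After byte 2 (0x98): reg=0x7B
After byte 3 (0xF9): reg=0x87
After byte 4 (0x52): reg=0x25
Register before byte 5: 0x25
After XOR with byte 0x14: 0x31

Answer: 0x62 0xC4 0x8F 0x19 0x32 0x64 0xC8 0x97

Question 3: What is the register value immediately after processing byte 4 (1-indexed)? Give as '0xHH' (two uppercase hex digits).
After byte 1 (0x85): reg=0x3E
After byte 2 (0x98): reg=0x7B
After byte 3 (0xF9): reg=0x87
After byte 4 (0x52): reg=0x25

Answer: 0x25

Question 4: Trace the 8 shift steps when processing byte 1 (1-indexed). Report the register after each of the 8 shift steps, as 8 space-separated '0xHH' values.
Register before byte 1: 0x55
After XOR with byte 0x85: 0xD0

Answer: 0xA7 0x49 0x92 0x23 0x46 0x8C 0x1F 0x3E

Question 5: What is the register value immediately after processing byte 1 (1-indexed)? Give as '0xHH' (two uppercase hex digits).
After byte 1 (0x85): reg=0x3E

Answer: 0x3E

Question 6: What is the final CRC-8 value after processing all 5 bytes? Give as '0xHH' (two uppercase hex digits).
After byte 1 (0x85): reg=0x3E
After byte 2 (0x98): reg=0x7B
After byte 3 (0xF9): reg=0x87
After byte 4 (0x52): reg=0x25
After byte 5 (0x14): reg=0x97

Answer: 0x97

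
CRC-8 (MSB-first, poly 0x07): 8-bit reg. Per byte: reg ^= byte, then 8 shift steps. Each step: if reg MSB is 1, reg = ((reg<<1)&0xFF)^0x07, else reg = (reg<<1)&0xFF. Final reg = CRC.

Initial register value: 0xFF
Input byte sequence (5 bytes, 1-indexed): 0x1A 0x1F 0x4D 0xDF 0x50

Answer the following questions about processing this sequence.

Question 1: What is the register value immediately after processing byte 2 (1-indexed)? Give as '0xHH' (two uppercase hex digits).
After byte 1 (0x1A): reg=0xB5
After byte 2 (0x1F): reg=0x5F

Answer: 0x5F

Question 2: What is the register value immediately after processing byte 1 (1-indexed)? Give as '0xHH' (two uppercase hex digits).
Answer: 0xB5

Derivation:
After byte 1 (0x1A): reg=0xB5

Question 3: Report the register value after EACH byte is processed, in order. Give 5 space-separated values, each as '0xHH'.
0xB5 0x5F 0x7E 0x6E 0xBA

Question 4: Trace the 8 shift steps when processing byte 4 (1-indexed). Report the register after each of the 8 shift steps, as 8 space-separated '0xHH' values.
Answer: 0x45 0x8A 0x13 0x26 0x4C 0x98 0x37 0x6E

Derivation:
After byte 1 (0x1A): reg=0xB5
After byte 2 (0x1F): reg=0x5F
After byte 3 (0x4D): reg=0x7E
Register before byte 4: 0x7E
After XOR with byte 0xDF: 0xA1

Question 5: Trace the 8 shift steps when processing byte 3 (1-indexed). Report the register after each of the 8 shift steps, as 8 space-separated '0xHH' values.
Answer: 0x24 0x48 0x90 0x27 0x4E 0x9C 0x3F 0x7E

Derivation:
After byte 1 (0x1A): reg=0xB5
After byte 2 (0x1F): reg=0x5F
Register before byte 3: 0x5F
After XOR with byte 0x4D: 0x12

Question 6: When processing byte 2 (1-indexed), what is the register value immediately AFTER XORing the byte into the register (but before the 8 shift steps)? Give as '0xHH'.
Register before byte 2: 0xB5
Byte 2: 0x1F
0xB5 XOR 0x1F = 0xAA

Answer: 0xAA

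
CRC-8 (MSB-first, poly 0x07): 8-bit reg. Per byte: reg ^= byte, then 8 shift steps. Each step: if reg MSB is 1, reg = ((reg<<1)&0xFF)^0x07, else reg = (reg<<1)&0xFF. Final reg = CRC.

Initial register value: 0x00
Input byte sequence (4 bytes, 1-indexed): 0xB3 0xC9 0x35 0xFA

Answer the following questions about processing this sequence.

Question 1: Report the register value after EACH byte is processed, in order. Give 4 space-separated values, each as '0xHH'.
0x10 0x01 0x8C 0x45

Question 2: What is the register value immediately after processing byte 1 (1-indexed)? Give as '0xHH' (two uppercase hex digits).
Answer: 0x10

Derivation:
After byte 1 (0xB3): reg=0x10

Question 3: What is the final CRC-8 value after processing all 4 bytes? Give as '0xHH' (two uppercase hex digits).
After byte 1 (0xB3): reg=0x10
After byte 2 (0xC9): reg=0x01
After byte 3 (0x35): reg=0x8C
After byte 4 (0xFA): reg=0x45

Answer: 0x45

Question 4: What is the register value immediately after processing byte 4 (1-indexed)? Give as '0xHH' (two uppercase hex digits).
Answer: 0x45

Derivation:
After byte 1 (0xB3): reg=0x10
After byte 2 (0xC9): reg=0x01
After byte 3 (0x35): reg=0x8C
After byte 4 (0xFA): reg=0x45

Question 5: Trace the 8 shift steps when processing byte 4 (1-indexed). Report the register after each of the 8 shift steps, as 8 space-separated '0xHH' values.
Answer: 0xEC 0xDF 0xB9 0x75 0xEA 0xD3 0xA1 0x45

Derivation:
After byte 1 (0xB3): reg=0x10
After byte 2 (0xC9): reg=0x01
After byte 3 (0x35): reg=0x8C
Register before byte 4: 0x8C
After XOR with byte 0xFA: 0x76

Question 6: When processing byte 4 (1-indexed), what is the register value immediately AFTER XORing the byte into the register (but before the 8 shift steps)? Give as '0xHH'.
Answer: 0x76

Derivation:
Register before byte 4: 0x8C
Byte 4: 0xFA
0x8C XOR 0xFA = 0x76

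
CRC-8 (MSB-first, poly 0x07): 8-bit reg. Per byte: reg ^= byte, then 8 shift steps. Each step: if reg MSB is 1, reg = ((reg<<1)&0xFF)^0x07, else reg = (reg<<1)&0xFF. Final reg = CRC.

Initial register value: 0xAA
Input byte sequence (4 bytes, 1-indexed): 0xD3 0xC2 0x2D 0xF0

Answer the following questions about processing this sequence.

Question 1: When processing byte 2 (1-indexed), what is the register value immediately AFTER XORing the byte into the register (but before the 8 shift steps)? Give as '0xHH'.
Register before byte 2: 0x68
Byte 2: 0xC2
0x68 XOR 0xC2 = 0xAA

Answer: 0xAA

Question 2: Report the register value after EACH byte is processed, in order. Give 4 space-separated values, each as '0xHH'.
0x68 0x5F 0x59 0x56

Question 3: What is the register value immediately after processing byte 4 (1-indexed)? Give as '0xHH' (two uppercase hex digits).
Answer: 0x56

Derivation:
After byte 1 (0xD3): reg=0x68
After byte 2 (0xC2): reg=0x5F
After byte 3 (0x2D): reg=0x59
After byte 4 (0xF0): reg=0x56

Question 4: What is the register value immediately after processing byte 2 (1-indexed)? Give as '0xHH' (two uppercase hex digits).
Answer: 0x5F

Derivation:
After byte 1 (0xD3): reg=0x68
After byte 2 (0xC2): reg=0x5F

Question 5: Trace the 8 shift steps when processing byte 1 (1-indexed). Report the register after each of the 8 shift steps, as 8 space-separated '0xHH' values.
Answer: 0xF2 0xE3 0xC1 0x85 0x0D 0x1A 0x34 0x68

Derivation:
Register before byte 1: 0xAA
After XOR with byte 0xD3: 0x79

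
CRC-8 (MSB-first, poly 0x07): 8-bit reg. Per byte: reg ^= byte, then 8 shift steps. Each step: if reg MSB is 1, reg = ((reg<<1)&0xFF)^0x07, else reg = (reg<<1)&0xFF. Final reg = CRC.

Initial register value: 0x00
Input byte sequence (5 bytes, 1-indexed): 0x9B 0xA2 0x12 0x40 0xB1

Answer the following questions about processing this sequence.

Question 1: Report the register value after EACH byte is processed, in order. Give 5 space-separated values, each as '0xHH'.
0xC8 0x11 0x09 0xF8 0xF8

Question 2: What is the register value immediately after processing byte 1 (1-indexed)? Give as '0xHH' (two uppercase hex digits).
After byte 1 (0x9B): reg=0xC8

Answer: 0xC8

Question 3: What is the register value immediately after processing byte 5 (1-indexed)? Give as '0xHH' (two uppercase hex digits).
Answer: 0xF8

Derivation:
After byte 1 (0x9B): reg=0xC8
After byte 2 (0xA2): reg=0x11
After byte 3 (0x12): reg=0x09
After byte 4 (0x40): reg=0xF8
After byte 5 (0xB1): reg=0xF8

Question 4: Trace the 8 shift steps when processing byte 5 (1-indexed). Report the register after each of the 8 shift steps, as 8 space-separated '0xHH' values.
After byte 1 (0x9B): reg=0xC8
After byte 2 (0xA2): reg=0x11
After byte 3 (0x12): reg=0x09
After byte 4 (0x40): reg=0xF8
Register before byte 5: 0xF8
After XOR with byte 0xB1: 0x49

Answer: 0x92 0x23 0x46 0x8C 0x1F 0x3E 0x7C 0xF8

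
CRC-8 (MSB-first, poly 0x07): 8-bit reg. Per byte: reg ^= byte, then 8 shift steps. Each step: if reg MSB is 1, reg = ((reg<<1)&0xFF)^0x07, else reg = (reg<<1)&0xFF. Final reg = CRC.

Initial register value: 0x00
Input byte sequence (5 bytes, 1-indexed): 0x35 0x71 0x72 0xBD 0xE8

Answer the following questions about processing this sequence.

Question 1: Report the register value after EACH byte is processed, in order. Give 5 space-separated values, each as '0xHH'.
0x8B 0xE8 0xCF 0x59 0x1E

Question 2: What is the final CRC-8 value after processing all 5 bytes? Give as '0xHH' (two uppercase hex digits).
After byte 1 (0x35): reg=0x8B
After byte 2 (0x71): reg=0xE8
After byte 3 (0x72): reg=0xCF
After byte 4 (0xBD): reg=0x59
After byte 5 (0xE8): reg=0x1E

Answer: 0x1E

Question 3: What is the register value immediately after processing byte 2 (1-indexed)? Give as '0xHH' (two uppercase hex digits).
After byte 1 (0x35): reg=0x8B
After byte 2 (0x71): reg=0xE8

Answer: 0xE8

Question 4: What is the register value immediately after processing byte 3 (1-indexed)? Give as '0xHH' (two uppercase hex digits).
Answer: 0xCF

Derivation:
After byte 1 (0x35): reg=0x8B
After byte 2 (0x71): reg=0xE8
After byte 3 (0x72): reg=0xCF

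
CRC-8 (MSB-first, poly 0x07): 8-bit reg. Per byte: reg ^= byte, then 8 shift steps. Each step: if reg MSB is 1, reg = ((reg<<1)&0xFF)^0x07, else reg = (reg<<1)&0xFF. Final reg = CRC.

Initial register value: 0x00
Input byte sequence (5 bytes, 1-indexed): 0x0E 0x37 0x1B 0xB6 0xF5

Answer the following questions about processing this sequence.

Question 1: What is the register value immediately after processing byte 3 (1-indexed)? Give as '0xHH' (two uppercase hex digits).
After byte 1 (0x0E): reg=0x2A
After byte 2 (0x37): reg=0x53
After byte 3 (0x1B): reg=0xFF

Answer: 0xFF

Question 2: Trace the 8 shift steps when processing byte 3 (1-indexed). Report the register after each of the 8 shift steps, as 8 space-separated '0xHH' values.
Answer: 0x90 0x27 0x4E 0x9C 0x3F 0x7E 0xFC 0xFF

Derivation:
After byte 1 (0x0E): reg=0x2A
After byte 2 (0x37): reg=0x53
Register before byte 3: 0x53
After XOR with byte 0x1B: 0x48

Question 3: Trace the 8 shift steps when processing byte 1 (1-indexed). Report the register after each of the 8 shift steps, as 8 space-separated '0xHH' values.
Answer: 0x1C 0x38 0x70 0xE0 0xC7 0x89 0x15 0x2A

Derivation:
Register before byte 1: 0x00
After XOR with byte 0x0E: 0x0E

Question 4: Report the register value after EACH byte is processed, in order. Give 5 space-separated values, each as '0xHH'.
0x2A 0x53 0xFF 0xF8 0x23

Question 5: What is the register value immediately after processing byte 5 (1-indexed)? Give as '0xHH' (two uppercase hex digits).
After byte 1 (0x0E): reg=0x2A
After byte 2 (0x37): reg=0x53
After byte 3 (0x1B): reg=0xFF
After byte 4 (0xB6): reg=0xF8
After byte 5 (0xF5): reg=0x23

Answer: 0x23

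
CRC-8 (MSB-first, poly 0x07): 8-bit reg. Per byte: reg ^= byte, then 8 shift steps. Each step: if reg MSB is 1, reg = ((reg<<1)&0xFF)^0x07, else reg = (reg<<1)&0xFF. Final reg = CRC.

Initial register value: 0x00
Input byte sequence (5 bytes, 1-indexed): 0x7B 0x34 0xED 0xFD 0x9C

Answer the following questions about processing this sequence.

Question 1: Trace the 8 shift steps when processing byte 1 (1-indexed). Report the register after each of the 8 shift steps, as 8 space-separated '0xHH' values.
Answer: 0xF6 0xEB 0xD1 0xA5 0x4D 0x9A 0x33 0x66

Derivation:
Register before byte 1: 0x00
After XOR with byte 0x7B: 0x7B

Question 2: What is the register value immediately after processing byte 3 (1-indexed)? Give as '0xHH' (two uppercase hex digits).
After byte 1 (0x7B): reg=0x66
After byte 2 (0x34): reg=0xB9
After byte 3 (0xED): reg=0xAB

Answer: 0xAB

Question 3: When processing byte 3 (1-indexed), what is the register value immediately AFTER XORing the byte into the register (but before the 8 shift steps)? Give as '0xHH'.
Register before byte 3: 0xB9
Byte 3: 0xED
0xB9 XOR 0xED = 0x54

Answer: 0x54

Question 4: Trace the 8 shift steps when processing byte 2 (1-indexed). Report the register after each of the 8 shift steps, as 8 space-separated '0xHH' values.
After byte 1 (0x7B): reg=0x66
Register before byte 2: 0x66
After XOR with byte 0x34: 0x52

Answer: 0xA4 0x4F 0x9E 0x3B 0x76 0xEC 0xDF 0xB9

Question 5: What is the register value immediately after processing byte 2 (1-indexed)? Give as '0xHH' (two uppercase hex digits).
Answer: 0xB9

Derivation:
After byte 1 (0x7B): reg=0x66
After byte 2 (0x34): reg=0xB9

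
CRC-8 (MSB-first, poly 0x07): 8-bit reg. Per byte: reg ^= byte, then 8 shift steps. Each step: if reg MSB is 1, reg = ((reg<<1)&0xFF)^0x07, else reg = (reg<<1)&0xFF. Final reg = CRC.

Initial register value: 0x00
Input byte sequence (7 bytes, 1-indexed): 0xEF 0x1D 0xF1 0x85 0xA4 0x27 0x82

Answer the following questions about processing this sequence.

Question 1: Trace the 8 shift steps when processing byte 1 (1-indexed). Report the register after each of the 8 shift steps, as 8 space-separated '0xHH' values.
Answer: 0xD9 0xB5 0x6D 0xDA 0xB3 0x61 0xC2 0x83

Derivation:
Register before byte 1: 0x00
After XOR with byte 0xEF: 0xEF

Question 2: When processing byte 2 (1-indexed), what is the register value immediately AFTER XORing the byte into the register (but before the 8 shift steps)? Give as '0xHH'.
Register before byte 2: 0x83
Byte 2: 0x1D
0x83 XOR 0x1D = 0x9E

Answer: 0x9E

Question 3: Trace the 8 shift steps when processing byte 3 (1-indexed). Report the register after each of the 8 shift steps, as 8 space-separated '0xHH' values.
After byte 1 (0xEF): reg=0x83
After byte 2 (0x1D): reg=0xD3
Register before byte 3: 0xD3
After XOR with byte 0xF1: 0x22

Answer: 0x44 0x88 0x17 0x2E 0x5C 0xB8 0x77 0xEE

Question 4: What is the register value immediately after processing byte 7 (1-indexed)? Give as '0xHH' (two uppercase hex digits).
Answer: 0x7E

Derivation:
After byte 1 (0xEF): reg=0x83
After byte 2 (0x1D): reg=0xD3
After byte 3 (0xF1): reg=0xEE
After byte 4 (0x85): reg=0x16
After byte 5 (0xA4): reg=0x17
After byte 6 (0x27): reg=0x90
After byte 7 (0x82): reg=0x7E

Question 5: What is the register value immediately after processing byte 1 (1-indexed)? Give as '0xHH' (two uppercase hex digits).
Answer: 0x83

Derivation:
After byte 1 (0xEF): reg=0x83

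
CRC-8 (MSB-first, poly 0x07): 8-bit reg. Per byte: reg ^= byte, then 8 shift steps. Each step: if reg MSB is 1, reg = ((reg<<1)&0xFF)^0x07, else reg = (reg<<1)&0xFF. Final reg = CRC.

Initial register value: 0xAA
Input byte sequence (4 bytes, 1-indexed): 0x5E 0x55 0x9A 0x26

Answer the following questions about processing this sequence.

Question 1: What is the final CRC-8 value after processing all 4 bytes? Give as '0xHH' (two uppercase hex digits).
After byte 1 (0x5E): reg=0xC2
After byte 2 (0x55): reg=0xEC
After byte 3 (0x9A): reg=0x45
After byte 4 (0x26): reg=0x2E

Answer: 0x2E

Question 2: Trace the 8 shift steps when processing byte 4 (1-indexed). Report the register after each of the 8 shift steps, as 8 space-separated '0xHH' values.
Answer: 0xC6 0x8B 0x11 0x22 0x44 0x88 0x17 0x2E

Derivation:
After byte 1 (0x5E): reg=0xC2
After byte 2 (0x55): reg=0xEC
After byte 3 (0x9A): reg=0x45
Register before byte 4: 0x45
After XOR with byte 0x26: 0x63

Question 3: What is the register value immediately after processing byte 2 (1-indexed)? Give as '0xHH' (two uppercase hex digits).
After byte 1 (0x5E): reg=0xC2
After byte 2 (0x55): reg=0xEC

Answer: 0xEC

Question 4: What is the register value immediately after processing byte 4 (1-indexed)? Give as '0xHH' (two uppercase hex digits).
Answer: 0x2E

Derivation:
After byte 1 (0x5E): reg=0xC2
After byte 2 (0x55): reg=0xEC
After byte 3 (0x9A): reg=0x45
After byte 4 (0x26): reg=0x2E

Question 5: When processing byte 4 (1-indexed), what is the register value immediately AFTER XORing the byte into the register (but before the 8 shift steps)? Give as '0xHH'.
Answer: 0x63

Derivation:
Register before byte 4: 0x45
Byte 4: 0x26
0x45 XOR 0x26 = 0x63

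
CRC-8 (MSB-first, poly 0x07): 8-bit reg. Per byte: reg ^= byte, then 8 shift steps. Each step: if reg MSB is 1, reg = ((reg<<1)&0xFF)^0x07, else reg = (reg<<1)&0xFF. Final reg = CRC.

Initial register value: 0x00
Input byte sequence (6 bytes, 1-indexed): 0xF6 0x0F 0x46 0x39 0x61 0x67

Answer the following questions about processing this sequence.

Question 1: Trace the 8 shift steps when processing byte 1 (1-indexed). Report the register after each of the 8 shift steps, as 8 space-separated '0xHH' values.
Answer: 0xEB 0xD1 0xA5 0x4D 0x9A 0x33 0x66 0xCC

Derivation:
Register before byte 1: 0x00
After XOR with byte 0xF6: 0xF6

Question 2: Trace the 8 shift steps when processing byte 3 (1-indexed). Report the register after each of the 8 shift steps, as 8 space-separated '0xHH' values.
After byte 1 (0xF6): reg=0xCC
After byte 2 (0x0F): reg=0x47
Register before byte 3: 0x47
After XOR with byte 0x46: 0x01

Answer: 0x02 0x04 0x08 0x10 0x20 0x40 0x80 0x07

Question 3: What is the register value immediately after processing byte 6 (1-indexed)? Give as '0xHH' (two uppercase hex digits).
After byte 1 (0xF6): reg=0xCC
After byte 2 (0x0F): reg=0x47
After byte 3 (0x46): reg=0x07
After byte 4 (0x39): reg=0xBA
After byte 5 (0x61): reg=0x0F
After byte 6 (0x67): reg=0x1F

Answer: 0x1F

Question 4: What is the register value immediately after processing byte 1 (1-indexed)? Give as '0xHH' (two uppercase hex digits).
After byte 1 (0xF6): reg=0xCC

Answer: 0xCC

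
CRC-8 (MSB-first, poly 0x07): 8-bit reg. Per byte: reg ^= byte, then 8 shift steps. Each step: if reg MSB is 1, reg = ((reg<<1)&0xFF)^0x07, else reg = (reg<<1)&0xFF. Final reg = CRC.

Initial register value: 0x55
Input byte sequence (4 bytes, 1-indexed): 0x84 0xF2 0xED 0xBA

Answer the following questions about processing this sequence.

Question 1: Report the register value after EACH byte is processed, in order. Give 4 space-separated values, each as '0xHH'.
0x39 0x7F 0xF7 0xE4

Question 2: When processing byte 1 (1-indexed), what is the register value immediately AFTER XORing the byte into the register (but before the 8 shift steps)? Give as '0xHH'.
Register before byte 1: 0x55
Byte 1: 0x84
0x55 XOR 0x84 = 0xD1

Answer: 0xD1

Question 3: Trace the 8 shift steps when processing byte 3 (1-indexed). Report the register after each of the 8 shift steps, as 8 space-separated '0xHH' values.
Answer: 0x23 0x46 0x8C 0x1F 0x3E 0x7C 0xF8 0xF7

Derivation:
After byte 1 (0x84): reg=0x39
After byte 2 (0xF2): reg=0x7F
Register before byte 3: 0x7F
After XOR with byte 0xED: 0x92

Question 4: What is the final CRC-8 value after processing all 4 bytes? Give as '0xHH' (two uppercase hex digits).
After byte 1 (0x84): reg=0x39
After byte 2 (0xF2): reg=0x7F
After byte 3 (0xED): reg=0xF7
After byte 4 (0xBA): reg=0xE4

Answer: 0xE4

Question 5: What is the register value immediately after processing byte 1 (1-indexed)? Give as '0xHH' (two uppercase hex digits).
Answer: 0x39

Derivation:
After byte 1 (0x84): reg=0x39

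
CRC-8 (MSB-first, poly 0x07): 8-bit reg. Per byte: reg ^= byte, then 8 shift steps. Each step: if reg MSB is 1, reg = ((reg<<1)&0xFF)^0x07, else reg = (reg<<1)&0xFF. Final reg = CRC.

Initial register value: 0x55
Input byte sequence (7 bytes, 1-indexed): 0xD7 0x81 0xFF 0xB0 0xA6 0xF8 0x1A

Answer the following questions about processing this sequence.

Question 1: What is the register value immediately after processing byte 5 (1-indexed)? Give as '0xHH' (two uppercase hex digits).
Answer: 0x6B

Derivation:
After byte 1 (0xD7): reg=0x87
After byte 2 (0x81): reg=0x12
After byte 3 (0xFF): reg=0x8D
After byte 4 (0xB0): reg=0xB3
After byte 5 (0xA6): reg=0x6B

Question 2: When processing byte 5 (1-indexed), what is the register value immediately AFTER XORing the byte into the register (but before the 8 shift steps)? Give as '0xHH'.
Register before byte 5: 0xB3
Byte 5: 0xA6
0xB3 XOR 0xA6 = 0x15

Answer: 0x15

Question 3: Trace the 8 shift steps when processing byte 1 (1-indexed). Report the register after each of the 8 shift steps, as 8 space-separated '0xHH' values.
Answer: 0x03 0x06 0x0C 0x18 0x30 0x60 0xC0 0x87

Derivation:
Register before byte 1: 0x55
After XOR with byte 0xD7: 0x82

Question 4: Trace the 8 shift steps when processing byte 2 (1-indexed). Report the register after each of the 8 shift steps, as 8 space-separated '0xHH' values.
After byte 1 (0xD7): reg=0x87
Register before byte 2: 0x87
After XOR with byte 0x81: 0x06

Answer: 0x0C 0x18 0x30 0x60 0xC0 0x87 0x09 0x12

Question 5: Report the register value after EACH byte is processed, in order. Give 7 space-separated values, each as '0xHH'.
0x87 0x12 0x8D 0xB3 0x6B 0xF0 0x98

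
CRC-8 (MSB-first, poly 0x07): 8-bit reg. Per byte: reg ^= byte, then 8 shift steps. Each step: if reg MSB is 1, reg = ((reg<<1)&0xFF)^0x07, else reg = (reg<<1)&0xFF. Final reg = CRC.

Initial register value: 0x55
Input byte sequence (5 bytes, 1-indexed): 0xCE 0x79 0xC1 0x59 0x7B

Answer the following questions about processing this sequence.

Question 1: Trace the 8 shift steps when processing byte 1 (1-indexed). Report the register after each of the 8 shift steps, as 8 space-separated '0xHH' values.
Answer: 0x31 0x62 0xC4 0x8F 0x19 0x32 0x64 0xC8

Derivation:
Register before byte 1: 0x55
After XOR with byte 0xCE: 0x9B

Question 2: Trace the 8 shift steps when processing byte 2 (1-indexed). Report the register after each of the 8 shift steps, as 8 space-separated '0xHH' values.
Answer: 0x65 0xCA 0x93 0x21 0x42 0x84 0x0F 0x1E

Derivation:
After byte 1 (0xCE): reg=0xC8
Register before byte 2: 0xC8
After XOR with byte 0x79: 0xB1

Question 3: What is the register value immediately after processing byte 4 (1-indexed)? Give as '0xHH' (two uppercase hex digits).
After byte 1 (0xCE): reg=0xC8
After byte 2 (0x79): reg=0x1E
After byte 3 (0xC1): reg=0x13
After byte 4 (0x59): reg=0xF1

Answer: 0xF1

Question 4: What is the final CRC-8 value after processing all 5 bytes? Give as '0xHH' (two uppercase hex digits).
Answer: 0xBF

Derivation:
After byte 1 (0xCE): reg=0xC8
After byte 2 (0x79): reg=0x1E
After byte 3 (0xC1): reg=0x13
After byte 4 (0x59): reg=0xF1
After byte 5 (0x7B): reg=0xBF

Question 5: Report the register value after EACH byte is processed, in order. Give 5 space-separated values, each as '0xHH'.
0xC8 0x1E 0x13 0xF1 0xBF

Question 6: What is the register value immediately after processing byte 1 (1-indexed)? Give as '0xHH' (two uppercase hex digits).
Answer: 0xC8

Derivation:
After byte 1 (0xCE): reg=0xC8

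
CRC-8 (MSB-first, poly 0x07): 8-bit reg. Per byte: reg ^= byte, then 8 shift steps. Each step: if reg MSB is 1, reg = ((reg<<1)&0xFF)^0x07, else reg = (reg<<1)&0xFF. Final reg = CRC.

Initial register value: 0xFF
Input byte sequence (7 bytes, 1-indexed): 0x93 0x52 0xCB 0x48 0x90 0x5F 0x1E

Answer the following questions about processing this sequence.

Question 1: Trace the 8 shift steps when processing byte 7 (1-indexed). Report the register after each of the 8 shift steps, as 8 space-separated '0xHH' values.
After byte 1 (0x93): reg=0x03
After byte 2 (0x52): reg=0xB0
After byte 3 (0xCB): reg=0x66
After byte 4 (0x48): reg=0xCA
After byte 5 (0x90): reg=0x81
After byte 6 (0x5F): reg=0x14
Register before byte 7: 0x14
After XOR with byte 0x1E: 0x0A

Answer: 0x14 0x28 0x50 0xA0 0x47 0x8E 0x1B 0x36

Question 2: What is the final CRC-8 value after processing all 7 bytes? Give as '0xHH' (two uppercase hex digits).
After byte 1 (0x93): reg=0x03
After byte 2 (0x52): reg=0xB0
After byte 3 (0xCB): reg=0x66
After byte 4 (0x48): reg=0xCA
After byte 5 (0x90): reg=0x81
After byte 6 (0x5F): reg=0x14
After byte 7 (0x1E): reg=0x36

Answer: 0x36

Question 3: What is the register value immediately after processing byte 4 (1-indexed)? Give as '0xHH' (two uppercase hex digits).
Answer: 0xCA

Derivation:
After byte 1 (0x93): reg=0x03
After byte 2 (0x52): reg=0xB0
After byte 3 (0xCB): reg=0x66
After byte 4 (0x48): reg=0xCA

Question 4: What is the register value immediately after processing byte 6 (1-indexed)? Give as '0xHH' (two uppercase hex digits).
Answer: 0x14

Derivation:
After byte 1 (0x93): reg=0x03
After byte 2 (0x52): reg=0xB0
After byte 3 (0xCB): reg=0x66
After byte 4 (0x48): reg=0xCA
After byte 5 (0x90): reg=0x81
After byte 6 (0x5F): reg=0x14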